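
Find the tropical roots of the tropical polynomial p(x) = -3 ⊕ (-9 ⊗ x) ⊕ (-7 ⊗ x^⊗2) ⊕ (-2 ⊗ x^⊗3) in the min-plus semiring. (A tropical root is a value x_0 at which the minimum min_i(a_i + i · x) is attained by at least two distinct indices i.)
Roots: {-5, -2, 6}

Each tropical root is a break point of the lower envelope of the lines y = a_i + i · x (there are 4 lines, with slopes 0, 1, ..., 3). Only the lines that attain the minimum somewhere contribute to roots; other lines are dominated. Here the surviving (envelope) indices are i = 3, i = 2, i = 1, i = 0.
Intersections between consecutive envelope lines give the roots: for adjacent envelope indices i < j the intersection is x = (a_i − a_j) / (j − i). Reading off the sorted break points: {-5, -2, 6}.
Verification: at each break x_0, at least two indices attain the minimum of min_i(a_i + i · x_0).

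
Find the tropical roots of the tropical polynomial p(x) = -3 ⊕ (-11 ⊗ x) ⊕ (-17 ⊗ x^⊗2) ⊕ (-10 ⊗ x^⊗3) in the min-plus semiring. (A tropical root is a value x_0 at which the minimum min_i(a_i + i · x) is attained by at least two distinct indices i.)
Roots: {-7, 6, 8}

Each tropical root is a break point of the lower envelope of the lines y = a_i + i · x (there are 4 lines, with slopes 0, 1, ..., 3). Only the lines that attain the minimum somewhere contribute to roots; other lines are dominated. Here the surviving (envelope) indices are i = 3, i = 2, i = 1, i = 0.
Intersections between consecutive envelope lines give the roots: for adjacent envelope indices i < j the intersection is x = (a_i − a_j) / (j − i). Reading off the sorted break points: {-7, 6, 8}.
Verification: at each break x_0, at least two indices attain the minimum of min_i(a_i + i · x_0).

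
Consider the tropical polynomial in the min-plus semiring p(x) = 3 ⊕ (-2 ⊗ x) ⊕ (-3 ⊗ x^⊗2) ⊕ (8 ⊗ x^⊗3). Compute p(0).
p(0) = -3

A tropical monomial a ⊗ x^⊗i evaluates to a + i · x. Evaluating each term at x = 0:
  Term 0 contributes 3 + 0 · 0 = 3
  Term 1 contributes -2 + 1 · 0 = -2
  Term 2 contributes -3 + 2 · 0 = -3
  Term 3 contributes 8 + 3 · 0 = 8
p(0) = ⊕ of these = min[3, -2, -3, 8] = -3.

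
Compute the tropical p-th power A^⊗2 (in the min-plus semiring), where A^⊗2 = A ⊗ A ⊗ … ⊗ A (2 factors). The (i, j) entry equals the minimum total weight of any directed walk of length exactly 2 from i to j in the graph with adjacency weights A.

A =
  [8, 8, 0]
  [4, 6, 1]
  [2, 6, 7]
A^⊗2 =
  [2, 6, 7]
  [3, 7, 4]
  [9, 10, 2]

Each entry (A^⊗2)_ij equals the minimum over all length-2 walks i = v_0 → v_1 → … → v_2 = j of Σ_t A[v_t][v_{t+1}]. For example, for (i, j) = (0, 2) we minimise over 3 possible intermediate vertex sequences; the minimum is 7, attained along the walk 0 → 2 → 2.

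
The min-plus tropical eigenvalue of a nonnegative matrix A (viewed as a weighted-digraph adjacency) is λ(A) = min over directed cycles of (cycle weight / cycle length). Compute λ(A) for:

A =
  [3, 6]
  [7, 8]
λ(A) = 3

Enumerate directed cycles and compute their means (weight / length). Sample:
  cycle 0 → 0: weight = 3, length = 1, mean = 3/1 ≈ 3.000
  cycle 1 → 1: weight = 8, length = 1, mean = 8/1 ≈ 8.000
  cycle 0 → 1 → 0: weight = 13, length = 2, mean = 13/2 ≈ 6.500
  cycle 1 → 0 → 1: weight = 13, length = 2, mean = 13/2 ≈ 6.500
Minimum mean = 3.000, attained e.g. along the cycle 0 → 0 with weight 3 and length 1. So λ(A) = 3/1 = 3.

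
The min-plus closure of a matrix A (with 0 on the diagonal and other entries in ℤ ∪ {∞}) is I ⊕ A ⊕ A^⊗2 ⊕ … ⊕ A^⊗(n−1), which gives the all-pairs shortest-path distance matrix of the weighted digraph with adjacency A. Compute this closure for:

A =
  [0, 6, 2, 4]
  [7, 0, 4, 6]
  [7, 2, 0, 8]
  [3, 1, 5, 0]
Closure =
  [0, 4, 2, 4]
  [7, 0, 4, 6]
  [7, 2, 0, 8]
  [3, 1, 5, 0]

This is the Floyd-Warshall all-pairs shortest-path computation. For each intermediate vertex k = 0, 1, …, 3, update dist[i][j] ← min(dist[i][j], dist[i][k] + dist[k][j]). The final matrix gives, for each (i, j), the minimum total weight of any directed path from i to j (possibly empty when i = j).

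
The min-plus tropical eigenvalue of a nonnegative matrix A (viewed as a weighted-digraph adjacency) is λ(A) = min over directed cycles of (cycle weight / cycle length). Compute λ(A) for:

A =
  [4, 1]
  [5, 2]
λ(A) = 2

Enumerate directed cycles and compute their means (weight / length). Sample:
  cycle 0 → 0: weight = 4, length = 1, mean = 4/1 ≈ 4.000
  cycle 1 → 1: weight = 2, length = 1, mean = 2/1 ≈ 2.000
  cycle 0 → 1 → 0: weight = 6, length = 2, mean = 6/2 ≈ 3.000
  cycle 1 → 0 → 1: weight = 6, length = 2, mean = 6/2 ≈ 3.000
Minimum mean = 2.000, attained e.g. along the cycle 1 → 1 with weight 2 and length 1. So λ(A) = 2/1 = 2.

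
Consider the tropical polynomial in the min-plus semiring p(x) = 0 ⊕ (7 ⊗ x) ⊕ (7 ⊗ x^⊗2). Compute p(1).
p(1) = 0

A tropical monomial a ⊗ x^⊗i evaluates to a + i · x. Evaluating each term at x = 1:
  Term 0 contributes 0 + 0 · 1 = 0
  Term 1 contributes 7 + 1 · 1 = 8
  Term 2 contributes 7 + 2 · 1 = 9
p(1) = ⊕ of these = min[0, 8, 9] = 0.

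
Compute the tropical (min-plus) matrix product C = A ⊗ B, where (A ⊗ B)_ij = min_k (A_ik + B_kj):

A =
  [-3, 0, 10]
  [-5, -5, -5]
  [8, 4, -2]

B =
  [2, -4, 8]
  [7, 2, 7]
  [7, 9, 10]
A ⊗ B =
  [-1, -7, 5]
  [-3, -9, 2]
  [5, 4, 8]

Apply the min-plus product entry-by-entry:
  C[0][0] = min over k of (A[0][0] + B[0][0] = -3 + 2 = -1, A[0][1] + B[1][0] = 0 + 7 = 7, A[0][2] + B[2][0] = 10 + 7 = 17) = -1 (attained at k = 0)
  C[0][1] = min over k of (A[0][0] + B[0][1] = -3 + -4 = -7, A[0][1] + B[1][1] = 0 + 2 = 2, A[0][2] + B[2][1] = 10 + 9 = 19) = -7 (attained at k = 0)
  C[0][2] = min over k of (A[0][0] + B[0][2] = -3 + 8 = 5, A[0][1] + B[1][2] = 0 + 7 = 7, A[0][2] + B[2][2] = 10 + 10 = 20) = 5 (attained at k = 0)
  C[1][0] = min over k of (A[1][0] + B[0][0] = -5 + 2 = -3, A[1][1] + B[1][0] = -5 + 7 = 2, A[1][2] + B[2][0] = -5 + 7 = 2) = -3 (attained at k = 0)
  C[1][1] = min over k of (A[1][0] + B[0][1] = -5 + -4 = -9, A[1][1] + B[1][1] = -5 + 2 = -3, A[1][2] + B[2][1] = -5 + 9 = 4) = -9 (attained at k = 0)
  C[1][2] = min over k of (A[1][0] + B[0][2] = -5 + 8 = 3, A[1][1] + B[1][2] = -5 + 7 = 2, A[1][2] + B[2][2] = -5 + 10 = 5) = 2 (attained at k = 1)
  C[2][0] = min over k of (A[2][0] + B[0][0] = 8 + 2 = 10, A[2][1] + B[1][0] = 4 + 7 = 11, A[2][2] + B[2][0] = -2 + 7 = 5) = 5 (attained at k = 2)
  C[2][1] = min over k of (A[2][0] + B[0][1] = 8 + -4 = 4, A[2][1] + B[1][1] = 4 + 2 = 6, A[2][2] + B[2][1] = -2 + 9 = 7) = 4 (attained at k = 0)
  C[2][2] = min over k of (A[2][0] + B[0][2] = 8 + 8 = 16, A[2][1] + B[1][2] = 4 + 7 = 11, A[2][2] + B[2][2] = -2 + 10 = 8) = 8 (attained at k = 2)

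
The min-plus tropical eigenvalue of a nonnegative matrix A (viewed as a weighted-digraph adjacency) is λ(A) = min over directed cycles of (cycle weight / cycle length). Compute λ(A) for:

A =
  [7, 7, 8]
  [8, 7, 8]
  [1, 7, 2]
λ(A) = 2

Enumerate directed cycles and compute their means (weight / length). Sample:
  cycle 0 → 0: weight = 7, length = 1, mean = 7/1 ≈ 7.000
  cycle 1 → 1: weight = 7, length = 1, mean = 7/1 ≈ 7.000
  cycle 2 → 2: weight = 2, length = 1, mean = 2/1 ≈ 2.000
  cycle 0 → 1 → 0: weight = 15, length = 2, mean = 15/2 ≈ 7.500
  cycle 0 → 2 → 0: weight = 9, length = 2, mean = 9/2 ≈ 4.500
  cycle 1 → 0 → 1: weight = 15, length = 2, mean = 15/2 ≈ 7.500
Minimum mean = 2.000, attained e.g. along the cycle 2 → 2 with weight 2 and length 1. So λ(A) = 2/1 = 2.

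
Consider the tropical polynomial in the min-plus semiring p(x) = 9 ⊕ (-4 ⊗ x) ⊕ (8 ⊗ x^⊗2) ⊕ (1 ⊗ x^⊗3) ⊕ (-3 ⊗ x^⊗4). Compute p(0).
p(0) = -4

A tropical monomial a ⊗ x^⊗i evaluates to a + i · x. Evaluating each term at x = 0:
  Term 0 contributes 9 + 0 · 0 = 9
  Term 1 contributes -4 + 1 · 0 = -4
  Term 2 contributes 8 + 2 · 0 = 8
  Term 3 contributes 1 + 3 · 0 = 1
  Term 4 contributes -3 + 4 · 0 = -3
p(0) = ⊕ of these = min[9, -4, 8, 1, -3] = -4.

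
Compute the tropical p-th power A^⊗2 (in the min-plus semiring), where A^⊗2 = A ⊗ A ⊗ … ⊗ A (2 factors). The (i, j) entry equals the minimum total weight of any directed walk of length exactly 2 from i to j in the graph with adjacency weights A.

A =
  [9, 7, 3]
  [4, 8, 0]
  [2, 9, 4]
A^⊗2 =
  [5, 12, 7]
  [2, 9, 4]
  [6, 9, 5]

Each entry (A^⊗2)_ij equals the minimum over all length-2 walks i = v_0 → v_1 → … → v_2 = j of Σ_t A[v_t][v_{t+1}]. For example, for (i, j) = (0, 2) we minimise over 3 possible intermediate vertex sequences; the minimum is 7, attained along the walk 0 → 1 → 2.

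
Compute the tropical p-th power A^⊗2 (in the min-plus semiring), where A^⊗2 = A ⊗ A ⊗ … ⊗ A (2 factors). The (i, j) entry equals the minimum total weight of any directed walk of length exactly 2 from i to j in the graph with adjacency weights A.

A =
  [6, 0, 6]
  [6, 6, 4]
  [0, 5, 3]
A^⊗2 =
  [6, 6, 4]
  [4, 6, 7]
  [3, 0, 6]

Each entry (A^⊗2)_ij equals the minimum over all length-2 walks i = v_0 → v_1 → … → v_2 = j of Σ_t A[v_t][v_{t+1}]. For example, for (i, j) = (0, 2) we minimise over 3 possible intermediate vertex sequences; the minimum is 4, attained along the walk 0 → 1 → 2.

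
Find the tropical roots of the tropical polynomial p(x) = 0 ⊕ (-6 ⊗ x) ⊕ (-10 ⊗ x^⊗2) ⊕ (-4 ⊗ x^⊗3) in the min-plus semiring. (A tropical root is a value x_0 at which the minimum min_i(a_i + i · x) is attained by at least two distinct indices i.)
Roots: {-6, 4, 6}

Each tropical root is a break point of the lower envelope of the lines y = a_i + i · x (there are 4 lines, with slopes 0, 1, ..., 3). Only the lines that attain the minimum somewhere contribute to roots; other lines are dominated. Here the surviving (envelope) indices are i = 3, i = 2, i = 1, i = 0.
Intersections between consecutive envelope lines give the roots: for adjacent envelope indices i < j the intersection is x = (a_i − a_j) / (j − i). Reading off the sorted break points: {-6, 4, 6}.
Verification: at each break x_0, at least two indices attain the minimum of min_i(a_i + i · x_0).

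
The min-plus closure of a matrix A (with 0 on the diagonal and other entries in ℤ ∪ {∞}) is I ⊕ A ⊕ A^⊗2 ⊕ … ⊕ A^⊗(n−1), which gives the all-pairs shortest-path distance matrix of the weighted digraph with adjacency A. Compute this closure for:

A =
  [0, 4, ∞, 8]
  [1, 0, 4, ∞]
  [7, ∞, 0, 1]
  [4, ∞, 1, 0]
Closure =
  [0, 4, 8, 8]
  [1, 0, 4, 5]
  [5, 9, 0, 1]
  [4, 8, 1, 0]

This is the Floyd-Warshall all-pairs shortest-path computation. For each intermediate vertex k = 0, 1, …, 3, update dist[i][j] ← min(dist[i][j], dist[i][k] + dist[k][j]). The final matrix gives, for each (i, j), the minimum total weight of any directed path from i to j (possibly empty when i = j).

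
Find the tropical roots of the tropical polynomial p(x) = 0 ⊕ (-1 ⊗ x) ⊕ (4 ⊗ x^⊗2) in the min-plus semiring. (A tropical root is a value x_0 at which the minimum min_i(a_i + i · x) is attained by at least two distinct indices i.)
Roots: {-5, 1}

Each tropical root is a break point of the lower envelope of the lines y = a_i + i · x (there are 3 lines, with slopes 0, 1, ..., 2). Only the lines that attain the minimum somewhere contribute to roots; other lines are dominated. Here the surviving (envelope) indices are i = 2, i = 1, i = 0.
Intersections between consecutive envelope lines give the roots: for adjacent envelope indices i < j the intersection is x = (a_i − a_j) / (j − i). Reading off the sorted break points: {-5, 1}.
Verification: at each break x_0, at least two indices attain the minimum of min_i(a_i + i · x_0).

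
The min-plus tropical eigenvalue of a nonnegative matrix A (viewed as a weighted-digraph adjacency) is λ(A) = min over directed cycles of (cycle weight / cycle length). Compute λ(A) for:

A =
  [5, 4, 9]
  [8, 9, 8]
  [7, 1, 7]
λ(A) = 9/2

Enumerate directed cycles and compute their means (weight / length). Sample:
  cycle 0 → 0: weight = 5, length = 1, mean = 5/1 ≈ 5.000
  cycle 1 → 1: weight = 9, length = 1, mean = 9/1 ≈ 9.000
  cycle 2 → 2: weight = 7, length = 1, mean = 7/1 ≈ 7.000
  cycle 0 → 1 → 0: weight = 12, length = 2, mean = 12/2 ≈ 6.000
  cycle 0 → 2 → 0: weight = 16, length = 2, mean = 16/2 ≈ 8.000
  cycle 1 → 0 → 1: weight = 12, length = 2, mean = 12/2 ≈ 6.000
Minimum mean = 4.500, attained e.g. along the cycle 1 → 2 → 1 with weight 9 and length 2. So λ(A) = 9/2 = 9/2.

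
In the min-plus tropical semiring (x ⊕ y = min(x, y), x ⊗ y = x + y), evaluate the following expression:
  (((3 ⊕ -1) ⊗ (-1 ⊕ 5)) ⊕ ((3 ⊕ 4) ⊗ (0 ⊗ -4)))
(((3 ⊕ -1) ⊗ (-1 ⊕ 5)) ⊕ ((3 ⊕ 4) ⊗ (0 ⊗ -4))) = -2

Expand innermost to outermost. Recall ⊕ takes the minimum of its arguments and ⊗ takes their sum. Working out the expression (((3 ⊕ -1) ⊗ (-1 ⊕ 5)) ⊕ ((3 ⊕ 4) ⊗ (0 ⊗ -4))) gives -2.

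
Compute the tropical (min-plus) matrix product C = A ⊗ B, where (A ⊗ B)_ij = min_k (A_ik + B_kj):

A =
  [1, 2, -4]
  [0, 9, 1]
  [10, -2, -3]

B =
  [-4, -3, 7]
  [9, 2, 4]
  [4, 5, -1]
A ⊗ B =
  [-3, -2, -5]
  [-4, -3, 0]
  [1, 0, -4]

Apply the min-plus product entry-by-entry:
  C[0][0] = min over k of (A[0][0] + B[0][0] = 1 + -4 = -3, A[0][1] + B[1][0] = 2 + 9 = 11, A[0][2] + B[2][0] = -4 + 4 = 0) = -3 (attained at k = 0)
  C[0][1] = min over k of (A[0][0] + B[0][1] = 1 + -3 = -2, A[0][1] + B[1][1] = 2 + 2 = 4, A[0][2] + B[2][1] = -4 + 5 = 1) = -2 (attained at k = 0)
  C[0][2] = min over k of (A[0][0] + B[0][2] = 1 + 7 = 8, A[0][1] + B[1][2] = 2 + 4 = 6, A[0][2] + B[2][2] = -4 + -1 = -5) = -5 (attained at k = 2)
  C[1][0] = min over k of (A[1][0] + B[0][0] = 0 + -4 = -4, A[1][1] + B[1][0] = 9 + 9 = 18, A[1][2] + B[2][0] = 1 + 4 = 5) = -4 (attained at k = 0)
  C[1][1] = min over k of (A[1][0] + B[0][1] = 0 + -3 = -3, A[1][1] + B[1][1] = 9 + 2 = 11, A[1][2] + B[2][1] = 1 + 5 = 6) = -3 (attained at k = 0)
  C[1][2] = min over k of (A[1][0] + B[0][2] = 0 + 7 = 7, A[1][1] + B[1][2] = 9 + 4 = 13, A[1][2] + B[2][2] = 1 + -1 = 0) = 0 (attained at k = 2)
  C[2][0] = min over k of (A[2][0] + B[0][0] = 10 + -4 = 6, A[2][1] + B[1][0] = -2 + 9 = 7, A[2][2] + B[2][0] = -3 + 4 = 1) = 1 (attained at k = 2)
  C[2][1] = min over k of (A[2][0] + B[0][1] = 10 + -3 = 7, A[2][1] + B[1][1] = -2 + 2 = 0, A[2][2] + B[2][1] = -3 + 5 = 2) = 0 (attained at k = 1)
  C[2][2] = min over k of (A[2][0] + B[0][2] = 10 + 7 = 17, A[2][1] + B[1][2] = -2 + 4 = 2, A[2][2] + B[2][2] = -3 + -1 = -4) = -4 (attained at k = 2)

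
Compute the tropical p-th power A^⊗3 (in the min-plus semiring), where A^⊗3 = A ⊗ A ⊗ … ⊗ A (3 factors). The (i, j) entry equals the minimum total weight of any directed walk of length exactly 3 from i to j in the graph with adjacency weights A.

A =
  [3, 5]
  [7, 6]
A^⊗3 =
  [9, 11]
  [13, 15]

Each entry (A^⊗3)_ij equals the minimum over all length-3 walks i = v_0 → v_1 → … → v_3 = j of Σ_t A[v_t][v_{t+1}]. For example, for (i, j) = (0, 1) we minimise over 4 possible intermediate vertex sequences; the minimum is 11, attained along the walk 0 → 0 → 0 → 1.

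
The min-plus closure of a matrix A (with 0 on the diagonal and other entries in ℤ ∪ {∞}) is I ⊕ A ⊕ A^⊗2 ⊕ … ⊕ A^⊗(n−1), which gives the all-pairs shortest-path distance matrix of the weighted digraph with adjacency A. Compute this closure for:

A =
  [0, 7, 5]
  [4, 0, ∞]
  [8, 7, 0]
Closure =
  [0, 7, 5]
  [4, 0, 9]
  [8, 7, 0]

This is the Floyd-Warshall all-pairs shortest-path computation. For each intermediate vertex k = 0, 1, …, 2, update dist[i][j] ← min(dist[i][j], dist[i][k] + dist[k][j]). The final matrix gives, for each (i, j), the minimum total weight of any directed path from i to j (possibly empty when i = j).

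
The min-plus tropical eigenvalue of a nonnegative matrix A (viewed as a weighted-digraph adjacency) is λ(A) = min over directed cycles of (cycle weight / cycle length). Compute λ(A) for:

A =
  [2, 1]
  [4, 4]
λ(A) = 2

Enumerate directed cycles and compute their means (weight / length). Sample:
  cycle 0 → 0: weight = 2, length = 1, mean = 2/1 ≈ 2.000
  cycle 1 → 1: weight = 4, length = 1, mean = 4/1 ≈ 4.000
  cycle 0 → 1 → 0: weight = 5, length = 2, mean = 5/2 ≈ 2.500
  cycle 1 → 0 → 1: weight = 5, length = 2, mean = 5/2 ≈ 2.500
Minimum mean = 2.000, attained e.g. along the cycle 0 → 0 with weight 2 and length 1. So λ(A) = 2/1 = 2.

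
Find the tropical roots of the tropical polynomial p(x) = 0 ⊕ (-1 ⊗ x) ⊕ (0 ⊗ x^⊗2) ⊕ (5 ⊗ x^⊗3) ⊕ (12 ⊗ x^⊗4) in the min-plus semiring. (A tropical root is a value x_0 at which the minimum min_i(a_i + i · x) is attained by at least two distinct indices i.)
Roots: {-7, -5, -1, 1}

Each tropical root is a break point of the lower envelope of the lines y = a_i + i · x (there are 5 lines, with slopes 0, 1, ..., 4). Only the lines that attain the minimum somewhere contribute to roots; other lines are dominated. Here the surviving (envelope) indices are i = 4, i = 3, i = 2, i = 1, i = 0.
Intersections between consecutive envelope lines give the roots: for adjacent envelope indices i < j the intersection is x = (a_i − a_j) / (j − i). Reading off the sorted break points: {-7, -5, -1, 1}.
Verification: at each break x_0, at least two indices attain the minimum of min_i(a_i + i · x_0).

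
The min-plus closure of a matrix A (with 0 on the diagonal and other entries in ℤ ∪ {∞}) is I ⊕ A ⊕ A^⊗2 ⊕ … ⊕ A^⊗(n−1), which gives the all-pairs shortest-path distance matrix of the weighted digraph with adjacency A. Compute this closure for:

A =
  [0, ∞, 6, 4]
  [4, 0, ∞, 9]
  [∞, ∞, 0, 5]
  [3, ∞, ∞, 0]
Closure =
  [0, ∞, 6, 4]
  [4, 0, 10, 8]
  [8, ∞, 0, 5]
  [3, ∞, 9, 0]

This is the Floyd-Warshall all-pairs shortest-path computation. For each intermediate vertex k = 0, 1, …, 3, update dist[i][j] ← min(dist[i][j], dist[i][k] + dist[k][j]). The final matrix gives, for each (i, j), the minimum total weight of any directed path from i to j (possibly empty when i = j).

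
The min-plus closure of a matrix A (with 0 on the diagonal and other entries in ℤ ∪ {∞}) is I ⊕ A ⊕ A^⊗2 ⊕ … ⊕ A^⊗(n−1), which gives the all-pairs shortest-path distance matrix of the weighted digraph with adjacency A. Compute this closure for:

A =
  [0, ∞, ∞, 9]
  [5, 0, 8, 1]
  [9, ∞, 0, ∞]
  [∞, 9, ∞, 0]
Closure =
  [0, 18, 26, 9]
  [5, 0, 8, 1]
  [9, 27, 0, 18]
  [14, 9, 17, 0]

This is the Floyd-Warshall all-pairs shortest-path computation. For each intermediate vertex k = 0, 1, …, 3, update dist[i][j] ← min(dist[i][j], dist[i][k] + dist[k][j]). The final matrix gives, for each (i, j), the minimum total weight of any directed path from i to j (possibly empty when i = j).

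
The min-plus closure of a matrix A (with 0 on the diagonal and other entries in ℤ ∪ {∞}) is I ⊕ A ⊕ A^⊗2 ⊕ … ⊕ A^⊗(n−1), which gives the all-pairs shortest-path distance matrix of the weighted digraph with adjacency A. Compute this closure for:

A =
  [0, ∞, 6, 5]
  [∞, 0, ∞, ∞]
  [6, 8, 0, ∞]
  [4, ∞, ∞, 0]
Closure =
  [0, 14, 6, 5]
  [∞, 0, ∞, ∞]
  [6, 8, 0, 11]
  [4, 18, 10, 0]

This is the Floyd-Warshall all-pairs shortest-path computation. For each intermediate vertex k = 0, 1, …, 3, update dist[i][j] ← min(dist[i][j], dist[i][k] + dist[k][j]). The final matrix gives, for each (i, j), the minimum total weight of any directed path from i to j (possibly empty when i = j).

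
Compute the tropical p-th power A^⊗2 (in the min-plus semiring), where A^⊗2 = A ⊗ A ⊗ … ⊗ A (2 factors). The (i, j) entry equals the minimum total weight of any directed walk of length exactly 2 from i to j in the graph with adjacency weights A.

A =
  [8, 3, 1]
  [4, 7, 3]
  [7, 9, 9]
A^⊗2 =
  [7, 10, 6]
  [10, 7, 5]
  [13, 10, 8]

Each entry (A^⊗2)_ij equals the minimum over all length-2 walks i = v_0 → v_1 → … → v_2 = j of Σ_t A[v_t][v_{t+1}]. For example, for (i, j) = (0, 2) we minimise over 3 possible intermediate vertex sequences; the minimum is 6, attained along the walk 0 → 1 → 2.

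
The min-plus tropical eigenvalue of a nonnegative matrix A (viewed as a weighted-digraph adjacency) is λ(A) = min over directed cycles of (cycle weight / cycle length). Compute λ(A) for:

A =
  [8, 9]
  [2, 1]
λ(A) = 1

Enumerate directed cycles and compute their means (weight / length). Sample:
  cycle 0 → 0: weight = 8, length = 1, mean = 8/1 ≈ 8.000
  cycle 1 → 1: weight = 1, length = 1, mean = 1/1 ≈ 1.000
  cycle 0 → 1 → 0: weight = 11, length = 2, mean = 11/2 ≈ 5.500
  cycle 1 → 0 → 1: weight = 11, length = 2, mean = 11/2 ≈ 5.500
Minimum mean = 1.000, attained e.g. along the cycle 1 → 1 with weight 1 and length 1. So λ(A) = 1/1 = 1.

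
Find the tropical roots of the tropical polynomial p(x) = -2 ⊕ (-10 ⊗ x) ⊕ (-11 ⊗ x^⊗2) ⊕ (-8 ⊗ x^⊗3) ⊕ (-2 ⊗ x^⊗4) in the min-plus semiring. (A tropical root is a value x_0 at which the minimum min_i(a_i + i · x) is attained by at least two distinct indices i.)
Roots: {-6, -3, 1, 8}

Each tropical root is a break point of the lower envelope of the lines y = a_i + i · x (there are 5 lines, with slopes 0, 1, ..., 4). Only the lines that attain the minimum somewhere contribute to roots; other lines are dominated. Here the surviving (envelope) indices are i = 4, i = 3, i = 2, i = 1, i = 0.
Intersections between consecutive envelope lines give the roots: for adjacent envelope indices i < j the intersection is x = (a_i − a_j) / (j − i). Reading off the sorted break points: {-6, -3, 1, 8}.
Verification: at each break x_0, at least two indices attain the minimum of min_i(a_i + i · x_0).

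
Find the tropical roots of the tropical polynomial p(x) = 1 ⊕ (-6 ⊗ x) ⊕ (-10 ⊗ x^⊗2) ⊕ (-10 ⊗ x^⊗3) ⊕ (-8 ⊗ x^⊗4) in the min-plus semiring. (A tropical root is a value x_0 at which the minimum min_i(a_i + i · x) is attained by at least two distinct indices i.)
Roots: {-2, 0, 4, 7}

Each tropical root is a break point of the lower envelope of the lines y = a_i + i · x (there are 5 lines, with slopes 0, 1, ..., 4). Only the lines that attain the minimum somewhere contribute to roots; other lines are dominated. Here the surviving (envelope) indices are i = 4, i = 3, i = 2, i = 1, i = 0.
Intersections between consecutive envelope lines give the roots: for adjacent envelope indices i < j the intersection is x = (a_i − a_j) / (j − i). Reading off the sorted break points: {-2, 0, 4, 7}.
Verification: at each break x_0, at least two indices attain the minimum of min_i(a_i + i · x_0).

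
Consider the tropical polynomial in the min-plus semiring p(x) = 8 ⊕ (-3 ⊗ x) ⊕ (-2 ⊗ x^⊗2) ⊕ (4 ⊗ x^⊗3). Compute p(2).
p(2) = -1

A tropical monomial a ⊗ x^⊗i evaluates to a + i · x. Evaluating each term at x = 2:
  Term 0 contributes 8 + 0 · 2 = 8
  Term 1 contributes -3 + 1 · 2 = -1
  Term 2 contributes -2 + 2 · 2 = 2
  Term 3 contributes 4 + 3 · 2 = 10
p(2) = ⊕ of these = min[8, -1, 2, 10] = -1.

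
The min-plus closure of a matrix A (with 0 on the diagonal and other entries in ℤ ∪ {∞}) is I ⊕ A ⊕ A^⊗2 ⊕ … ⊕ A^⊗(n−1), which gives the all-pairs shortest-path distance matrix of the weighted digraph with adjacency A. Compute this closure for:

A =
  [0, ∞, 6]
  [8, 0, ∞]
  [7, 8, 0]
Closure =
  [0, 14, 6]
  [8, 0, 14]
  [7, 8, 0]

This is the Floyd-Warshall all-pairs shortest-path computation. For each intermediate vertex k = 0, 1, …, 2, update dist[i][j] ← min(dist[i][j], dist[i][k] + dist[k][j]). The final matrix gives, for each (i, j), the minimum total weight of any directed path from i to j (possibly empty when i = j).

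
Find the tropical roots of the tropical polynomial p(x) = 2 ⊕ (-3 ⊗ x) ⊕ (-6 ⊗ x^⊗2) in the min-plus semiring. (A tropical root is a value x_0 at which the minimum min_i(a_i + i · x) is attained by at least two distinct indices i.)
Roots: {3, 5}

Each tropical root is a break point of the lower envelope of the lines y = a_i + i · x (there are 3 lines, with slopes 0, 1, ..., 2). Only the lines that attain the minimum somewhere contribute to roots; other lines are dominated. Here the surviving (envelope) indices are i = 2, i = 1, i = 0.
Intersections between consecutive envelope lines give the roots: for adjacent envelope indices i < j the intersection is x = (a_i − a_j) / (j − i). Reading off the sorted break points: {3, 5}.
Verification: at each break x_0, at least two indices attain the minimum of min_i(a_i + i · x_0).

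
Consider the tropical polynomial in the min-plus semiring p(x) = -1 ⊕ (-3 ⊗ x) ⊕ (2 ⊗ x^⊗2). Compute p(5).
p(5) = -1

A tropical monomial a ⊗ x^⊗i evaluates to a + i · x. Evaluating each term at x = 5:
  Term 0 contributes -1 + 0 · 5 = -1
  Term 1 contributes -3 + 1 · 5 = 2
  Term 2 contributes 2 + 2 · 5 = 12
p(5) = ⊕ of these = min[-1, 2, 12] = -1.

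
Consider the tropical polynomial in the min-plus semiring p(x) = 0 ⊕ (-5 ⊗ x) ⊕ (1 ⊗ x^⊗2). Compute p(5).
p(5) = 0

A tropical monomial a ⊗ x^⊗i evaluates to a + i · x. Evaluating each term at x = 5:
  Term 0 contributes 0 + 0 · 5 = 0
  Term 1 contributes -5 + 1 · 5 = 0
  Term 2 contributes 1 + 2 · 5 = 11
p(5) = ⊕ of these = min[0, 0, 11] = 0.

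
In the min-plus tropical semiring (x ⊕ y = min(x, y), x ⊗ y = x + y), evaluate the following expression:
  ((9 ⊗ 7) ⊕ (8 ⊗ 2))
((9 ⊗ 7) ⊕ (8 ⊗ 2)) = 10

Expand innermost to outermost. Recall ⊕ takes the minimum of its arguments and ⊗ takes their sum. Working out the expression ((9 ⊗ 7) ⊕ (8 ⊗ 2)) gives 10.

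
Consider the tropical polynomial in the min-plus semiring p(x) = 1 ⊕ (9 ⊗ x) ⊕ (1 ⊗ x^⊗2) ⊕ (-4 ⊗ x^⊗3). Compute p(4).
p(4) = 1

A tropical monomial a ⊗ x^⊗i evaluates to a + i · x. Evaluating each term at x = 4:
  Term 0 contributes 1 + 0 · 4 = 1
  Term 1 contributes 9 + 1 · 4 = 13
  Term 2 contributes 1 + 2 · 4 = 9
  Term 3 contributes -4 + 3 · 4 = 8
p(4) = ⊕ of these = min[1, 13, 9, 8] = 1.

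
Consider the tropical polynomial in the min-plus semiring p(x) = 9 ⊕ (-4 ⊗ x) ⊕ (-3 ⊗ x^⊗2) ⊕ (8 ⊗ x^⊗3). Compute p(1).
p(1) = -3

A tropical monomial a ⊗ x^⊗i evaluates to a + i · x. Evaluating each term at x = 1:
  Term 0 contributes 9 + 0 · 1 = 9
  Term 1 contributes -4 + 1 · 1 = -3
  Term 2 contributes -3 + 2 · 1 = -1
  Term 3 contributes 8 + 3 · 1 = 11
p(1) = ⊕ of these = min[9, -3, -1, 11] = -3.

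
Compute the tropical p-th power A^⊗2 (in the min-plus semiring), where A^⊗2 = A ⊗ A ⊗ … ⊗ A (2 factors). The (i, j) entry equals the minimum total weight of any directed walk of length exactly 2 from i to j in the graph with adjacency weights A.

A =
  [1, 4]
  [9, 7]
A^⊗2 =
  [2, 5]
  [10, 13]

Each entry (A^⊗2)_ij equals the minimum over all length-2 walks i = v_0 → v_1 → … → v_2 = j of Σ_t A[v_t][v_{t+1}]. For example, for (i, j) = (0, 1) we minimise over 2 possible intermediate vertex sequences; the minimum is 5, attained along the walk 0 → 0 → 1.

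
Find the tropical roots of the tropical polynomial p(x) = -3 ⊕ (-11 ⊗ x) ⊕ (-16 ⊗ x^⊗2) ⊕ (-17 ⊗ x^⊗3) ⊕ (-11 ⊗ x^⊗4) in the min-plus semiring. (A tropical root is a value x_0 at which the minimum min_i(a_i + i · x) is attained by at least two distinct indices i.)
Roots: {-6, 1, 5, 8}

Each tropical root is a break point of the lower envelope of the lines y = a_i + i · x (there are 5 lines, with slopes 0, 1, ..., 4). Only the lines that attain the minimum somewhere contribute to roots; other lines are dominated. Here the surviving (envelope) indices are i = 4, i = 3, i = 2, i = 1, i = 0.
Intersections between consecutive envelope lines give the roots: for adjacent envelope indices i < j the intersection is x = (a_i − a_j) / (j − i). Reading off the sorted break points: {-6, 1, 5, 8}.
Verification: at each break x_0, at least two indices attain the minimum of min_i(a_i + i · x_0).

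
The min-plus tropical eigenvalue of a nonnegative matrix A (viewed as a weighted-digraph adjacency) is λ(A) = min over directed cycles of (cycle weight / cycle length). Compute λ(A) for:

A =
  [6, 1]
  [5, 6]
λ(A) = 3

Enumerate directed cycles and compute their means (weight / length). Sample:
  cycle 0 → 0: weight = 6, length = 1, mean = 6/1 ≈ 6.000
  cycle 1 → 1: weight = 6, length = 1, mean = 6/1 ≈ 6.000
  cycle 0 → 1 → 0: weight = 6, length = 2, mean = 6/2 ≈ 3.000
  cycle 1 → 0 → 1: weight = 6, length = 2, mean = 6/2 ≈ 3.000
Minimum mean = 3.000, attained e.g. along the cycle 0 → 1 → 0 with weight 6 and length 2. So λ(A) = 6/2 = 3.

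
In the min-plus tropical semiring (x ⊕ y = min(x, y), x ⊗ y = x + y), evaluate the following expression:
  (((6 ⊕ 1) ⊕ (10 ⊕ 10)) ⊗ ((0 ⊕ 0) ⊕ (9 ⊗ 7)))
(((6 ⊕ 1) ⊕ (10 ⊕ 10)) ⊗ ((0 ⊕ 0) ⊕ (9 ⊗ 7))) = 1

Expand innermost to outermost. Recall ⊕ takes the minimum of its arguments and ⊗ takes their sum. Working out the expression (((6 ⊕ 1) ⊕ (10 ⊕ 10)) ⊗ ((0 ⊕ 0) ⊕ (9 ⊗ 7))) gives 1.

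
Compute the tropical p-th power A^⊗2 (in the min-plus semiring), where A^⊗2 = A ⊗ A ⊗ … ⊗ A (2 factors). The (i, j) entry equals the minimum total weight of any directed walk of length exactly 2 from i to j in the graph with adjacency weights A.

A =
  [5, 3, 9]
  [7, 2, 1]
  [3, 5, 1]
A^⊗2 =
  [10, 5, 4]
  [4, 4, 2]
  [4, 6, 2]

Each entry (A^⊗2)_ij equals the minimum over all length-2 walks i = v_0 → v_1 → … → v_2 = j of Σ_t A[v_t][v_{t+1}]. For example, for (i, j) = (0, 2) we minimise over 3 possible intermediate vertex sequences; the minimum is 4, attained along the walk 0 → 1 → 2.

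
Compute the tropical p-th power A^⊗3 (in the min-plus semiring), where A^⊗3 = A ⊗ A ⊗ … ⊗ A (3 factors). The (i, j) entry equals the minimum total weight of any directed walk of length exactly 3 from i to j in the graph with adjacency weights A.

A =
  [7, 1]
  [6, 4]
A^⊗3 =
  [11, 8]
  [13, 11]

Each entry (A^⊗3)_ij equals the minimum over all length-3 walks i = v_0 → v_1 → … → v_3 = j of Σ_t A[v_t][v_{t+1}]. For example, for (i, j) = (0, 1) we minimise over 4 possible intermediate vertex sequences; the minimum is 8, attained along the walk 0 → 1 → 0 → 1.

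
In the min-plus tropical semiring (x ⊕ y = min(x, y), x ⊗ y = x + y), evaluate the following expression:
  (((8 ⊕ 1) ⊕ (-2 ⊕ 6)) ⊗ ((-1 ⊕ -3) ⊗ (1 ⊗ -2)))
(((8 ⊕ 1) ⊕ (-2 ⊕ 6)) ⊗ ((-1 ⊕ -3) ⊗ (1 ⊗ -2))) = -6

Expand innermost to outermost. Recall ⊕ takes the minimum of its arguments and ⊗ takes their sum. Working out the expression (((8 ⊕ 1) ⊕ (-2 ⊕ 6)) ⊗ ((-1 ⊕ -3) ⊗ (1 ⊗ -2))) gives -6.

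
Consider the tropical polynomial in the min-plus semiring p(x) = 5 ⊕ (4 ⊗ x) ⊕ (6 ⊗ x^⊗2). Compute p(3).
p(3) = 5

A tropical monomial a ⊗ x^⊗i evaluates to a + i · x. Evaluating each term at x = 3:
  Term 0 contributes 5 + 0 · 3 = 5
  Term 1 contributes 4 + 1 · 3 = 7
  Term 2 contributes 6 + 2 · 3 = 12
p(3) = ⊕ of these = min[5, 7, 12] = 5.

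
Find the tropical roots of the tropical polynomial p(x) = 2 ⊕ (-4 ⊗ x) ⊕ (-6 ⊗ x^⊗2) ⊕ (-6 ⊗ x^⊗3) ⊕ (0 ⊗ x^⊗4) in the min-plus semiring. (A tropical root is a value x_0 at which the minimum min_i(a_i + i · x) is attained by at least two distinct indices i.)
Roots: {-6, 0, 2, 6}

Each tropical root is a break point of the lower envelope of the lines y = a_i + i · x (there are 5 lines, with slopes 0, 1, ..., 4). Only the lines that attain the minimum somewhere contribute to roots; other lines are dominated. Here the surviving (envelope) indices are i = 4, i = 3, i = 2, i = 1, i = 0.
Intersections between consecutive envelope lines give the roots: for adjacent envelope indices i < j the intersection is x = (a_i − a_j) / (j − i). Reading off the sorted break points: {-6, 0, 2, 6}.
Verification: at each break x_0, at least two indices attain the minimum of min_i(a_i + i · x_0).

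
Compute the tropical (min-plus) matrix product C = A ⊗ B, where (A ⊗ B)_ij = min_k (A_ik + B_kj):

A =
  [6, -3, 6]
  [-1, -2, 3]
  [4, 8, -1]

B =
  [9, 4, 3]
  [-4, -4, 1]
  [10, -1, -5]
A ⊗ B =
  [-7, -7, -2]
  [-6, -6, -2]
  [4, -2, -6]

Apply the min-plus product entry-by-entry:
  C[0][0] = min over k of (A[0][0] + B[0][0] = 6 + 9 = 15, A[0][1] + B[1][0] = -3 + -4 = -7, A[0][2] + B[2][0] = 6 + 10 = 16) = -7 (attained at k = 1)
  C[0][1] = min over k of (A[0][0] + B[0][1] = 6 + 4 = 10, A[0][1] + B[1][1] = -3 + -4 = -7, A[0][2] + B[2][1] = 6 + -1 = 5) = -7 (attained at k = 1)
  C[0][2] = min over k of (A[0][0] + B[0][2] = 6 + 3 = 9, A[0][1] + B[1][2] = -3 + 1 = -2, A[0][2] + B[2][2] = 6 + -5 = 1) = -2 (attained at k = 1)
  C[1][0] = min over k of (A[1][0] + B[0][0] = -1 + 9 = 8, A[1][1] + B[1][0] = -2 + -4 = -6, A[1][2] + B[2][0] = 3 + 10 = 13) = -6 (attained at k = 1)
  C[1][1] = min over k of (A[1][0] + B[0][1] = -1 + 4 = 3, A[1][1] + B[1][1] = -2 + -4 = -6, A[1][2] + B[2][1] = 3 + -1 = 2) = -6 (attained at k = 1)
  C[1][2] = min over k of (A[1][0] + B[0][2] = -1 + 3 = 2, A[1][1] + B[1][2] = -2 + 1 = -1, A[1][2] + B[2][2] = 3 + -5 = -2) = -2 (attained at k = 2)
  C[2][0] = min over k of (A[2][0] + B[0][0] = 4 + 9 = 13, A[2][1] + B[1][0] = 8 + -4 = 4, A[2][2] + B[2][0] = -1 + 10 = 9) = 4 (attained at k = 1)
  C[2][1] = min over k of (A[2][0] + B[0][1] = 4 + 4 = 8, A[2][1] + B[1][1] = 8 + -4 = 4, A[2][2] + B[2][1] = -1 + -1 = -2) = -2 (attained at k = 2)
  C[2][2] = min over k of (A[2][0] + B[0][2] = 4 + 3 = 7, A[2][1] + B[1][2] = 8 + 1 = 9, A[2][2] + B[2][2] = -1 + -5 = -6) = -6 (attained at k = 2)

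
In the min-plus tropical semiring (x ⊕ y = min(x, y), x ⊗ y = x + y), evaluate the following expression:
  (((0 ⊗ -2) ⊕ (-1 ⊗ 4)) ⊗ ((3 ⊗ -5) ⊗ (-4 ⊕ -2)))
(((0 ⊗ -2) ⊕ (-1 ⊗ 4)) ⊗ ((3 ⊗ -5) ⊗ (-4 ⊕ -2))) = -8

Expand innermost to outermost. Recall ⊕ takes the minimum of its arguments and ⊗ takes their sum. Working out the expression (((0 ⊗ -2) ⊕ (-1 ⊗ 4)) ⊗ ((3 ⊗ -5) ⊗ (-4 ⊕ -2))) gives -8.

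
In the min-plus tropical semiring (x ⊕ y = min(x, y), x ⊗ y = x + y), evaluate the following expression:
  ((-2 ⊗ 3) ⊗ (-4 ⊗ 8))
((-2 ⊗ 3) ⊗ (-4 ⊗ 8)) = 5

Expand innermost to outermost. Recall ⊕ takes the minimum of its arguments and ⊗ takes their sum. Working out the expression ((-2 ⊗ 3) ⊗ (-4 ⊗ 8)) gives 5.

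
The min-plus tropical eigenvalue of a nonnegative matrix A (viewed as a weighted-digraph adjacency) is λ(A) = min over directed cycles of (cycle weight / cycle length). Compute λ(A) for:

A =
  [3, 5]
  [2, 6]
λ(A) = 3

Enumerate directed cycles and compute their means (weight / length). Sample:
  cycle 0 → 0: weight = 3, length = 1, mean = 3/1 ≈ 3.000
  cycle 1 → 1: weight = 6, length = 1, mean = 6/1 ≈ 6.000
  cycle 0 → 1 → 0: weight = 7, length = 2, mean = 7/2 ≈ 3.500
  cycle 1 → 0 → 1: weight = 7, length = 2, mean = 7/2 ≈ 3.500
Minimum mean = 3.000, attained e.g. along the cycle 0 → 0 with weight 3 and length 1. So λ(A) = 3/1 = 3.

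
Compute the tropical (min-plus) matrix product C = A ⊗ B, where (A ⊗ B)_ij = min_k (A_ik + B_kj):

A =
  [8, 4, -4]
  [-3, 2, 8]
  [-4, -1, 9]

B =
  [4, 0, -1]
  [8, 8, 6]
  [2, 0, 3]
A ⊗ B =
  [-2, -4, -1]
  [1, -3, -4]
  [0, -4, -5]

Apply the min-plus product entry-by-entry:
  C[0][0] = min over k of (A[0][0] + B[0][0] = 8 + 4 = 12, A[0][1] + B[1][0] = 4 + 8 = 12, A[0][2] + B[2][0] = -4 + 2 = -2) = -2 (attained at k = 2)
  C[0][1] = min over k of (A[0][0] + B[0][1] = 8 + 0 = 8, A[0][1] + B[1][1] = 4 + 8 = 12, A[0][2] + B[2][1] = -4 + 0 = -4) = -4 (attained at k = 2)
  C[0][2] = min over k of (A[0][0] + B[0][2] = 8 + -1 = 7, A[0][1] + B[1][2] = 4 + 6 = 10, A[0][2] + B[2][2] = -4 + 3 = -1) = -1 (attained at k = 2)
  C[1][0] = min over k of (A[1][0] + B[0][0] = -3 + 4 = 1, A[1][1] + B[1][0] = 2 + 8 = 10, A[1][2] + B[2][0] = 8 + 2 = 10) = 1 (attained at k = 0)
  C[1][1] = min over k of (A[1][0] + B[0][1] = -3 + 0 = -3, A[1][1] + B[1][1] = 2 + 8 = 10, A[1][2] + B[2][1] = 8 + 0 = 8) = -3 (attained at k = 0)
  C[1][2] = min over k of (A[1][0] + B[0][2] = -3 + -1 = -4, A[1][1] + B[1][2] = 2 + 6 = 8, A[1][2] + B[2][2] = 8 + 3 = 11) = -4 (attained at k = 0)
  C[2][0] = min over k of (A[2][0] + B[0][0] = -4 + 4 = 0, A[2][1] + B[1][0] = -1 + 8 = 7, A[2][2] + B[2][0] = 9 + 2 = 11) = 0 (attained at k = 0)
  C[2][1] = min over k of (A[2][0] + B[0][1] = -4 + 0 = -4, A[2][1] + B[1][1] = -1 + 8 = 7, A[2][2] + B[2][1] = 9 + 0 = 9) = -4 (attained at k = 0)
  C[2][2] = min over k of (A[2][0] + B[0][2] = -4 + -1 = -5, A[2][1] + B[1][2] = -1 + 6 = 5, A[2][2] + B[2][2] = 9 + 3 = 12) = -5 (attained at k = 0)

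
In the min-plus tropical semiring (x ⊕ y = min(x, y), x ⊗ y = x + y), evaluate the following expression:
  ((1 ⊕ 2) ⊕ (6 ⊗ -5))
((1 ⊕ 2) ⊕ (6 ⊗ -5)) = 1

Expand innermost to outermost. Recall ⊕ takes the minimum of its arguments and ⊗ takes their sum. Working out the expression ((1 ⊕ 2) ⊕ (6 ⊗ -5)) gives 1.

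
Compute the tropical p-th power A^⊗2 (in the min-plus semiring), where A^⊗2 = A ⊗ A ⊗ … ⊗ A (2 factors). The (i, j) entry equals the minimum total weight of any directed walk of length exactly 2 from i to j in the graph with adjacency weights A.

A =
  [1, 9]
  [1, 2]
A^⊗2 =
  [2, 10]
  [2, 4]

Each entry (A^⊗2)_ij equals the minimum over all length-2 walks i = v_0 → v_1 → … → v_2 = j of Σ_t A[v_t][v_{t+1}]. For example, for (i, j) = (0, 1) we minimise over 2 possible intermediate vertex sequences; the minimum is 10, attained along the walk 0 → 0 → 1.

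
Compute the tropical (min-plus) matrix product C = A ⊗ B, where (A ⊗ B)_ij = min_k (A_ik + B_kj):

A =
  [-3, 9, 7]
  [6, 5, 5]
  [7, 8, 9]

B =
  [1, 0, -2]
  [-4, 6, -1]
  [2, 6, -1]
A ⊗ B =
  [-2, -3, -5]
  [1, 6, 4]
  [4, 7, 5]

Apply the min-plus product entry-by-entry:
  C[0][0] = min over k of (A[0][0] + B[0][0] = -3 + 1 = -2, A[0][1] + B[1][0] = 9 + -4 = 5, A[0][2] + B[2][0] = 7 + 2 = 9) = -2 (attained at k = 0)
  C[0][1] = min over k of (A[0][0] + B[0][1] = -3 + 0 = -3, A[0][1] + B[1][1] = 9 + 6 = 15, A[0][2] + B[2][1] = 7 + 6 = 13) = -3 (attained at k = 0)
  C[0][2] = min over k of (A[0][0] + B[0][2] = -3 + -2 = -5, A[0][1] + B[1][2] = 9 + -1 = 8, A[0][2] + B[2][2] = 7 + -1 = 6) = -5 (attained at k = 0)
  C[1][0] = min over k of (A[1][0] + B[0][0] = 6 + 1 = 7, A[1][1] + B[1][0] = 5 + -4 = 1, A[1][2] + B[2][0] = 5 + 2 = 7) = 1 (attained at k = 1)
  C[1][1] = min over k of (A[1][0] + B[0][1] = 6 + 0 = 6, A[1][1] + B[1][1] = 5 + 6 = 11, A[1][2] + B[2][1] = 5 + 6 = 11) = 6 (attained at k = 0)
  C[1][2] = min over k of (A[1][0] + B[0][2] = 6 + -2 = 4, A[1][1] + B[1][2] = 5 + -1 = 4, A[1][2] + B[2][2] = 5 + -1 = 4) = 4 (attained at k = 0)
  C[2][0] = min over k of (A[2][0] + B[0][0] = 7 + 1 = 8, A[2][1] + B[1][0] = 8 + -4 = 4, A[2][2] + B[2][0] = 9 + 2 = 11) = 4 (attained at k = 1)
  C[2][1] = min over k of (A[2][0] + B[0][1] = 7 + 0 = 7, A[2][1] + B[1][1] = 8 + 6 = 14, A[2][2] + B[2][1] = 9 + 6 = 15) = 7 (attained at k = 0)
  C[2][2] = min over k of (A[2][0] + B[0][2] = 7 + -2 = 5, A[2][1] + B[1][2] = 8 + -1 = 7, A[2][2] + B[2][2] = 9 + -1 = 8) = 5 (attained at k = 0)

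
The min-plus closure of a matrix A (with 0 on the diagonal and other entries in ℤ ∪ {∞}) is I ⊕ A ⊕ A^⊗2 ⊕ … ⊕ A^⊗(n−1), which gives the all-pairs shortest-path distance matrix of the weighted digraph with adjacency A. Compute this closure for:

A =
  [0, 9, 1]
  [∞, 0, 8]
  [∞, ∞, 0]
Closure =
  [0, 9, 1]
  [∞, 0, 8]
  [∞, ∞, 0]

This is the Floyd-Warshall all-pairs shortest-path computation. For each intermediate vertex k = 0, 1, …, 2, update dist[i][j] ← min(dist[i][j], dist[i][k] + dist[k][j]). The final matrix gives, for each (i, j), the minimum total weight of any directed path from i to j (possibly empty when i = j).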